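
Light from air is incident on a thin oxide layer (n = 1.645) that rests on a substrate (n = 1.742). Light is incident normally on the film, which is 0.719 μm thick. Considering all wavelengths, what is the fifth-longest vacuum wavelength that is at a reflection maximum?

Ray reflecting at the top interface goes from n = 1.0 toward n = 1.645: a half-wave phase shift.
Ray reflecting at the bottom interface goes from n = 1.645 toward n = 1.742: a half-wave phase shift.
The two reflections carry the same phase change, so no net offset.
With no net inversion, constructive interference in reflection requires 2 n t = m λ.
λ = 2 n t / m. The fifth-longest wavelength is m = 5: λ = 2 × 1.645 × 719 / 5.00 = 473 nm.

473 nm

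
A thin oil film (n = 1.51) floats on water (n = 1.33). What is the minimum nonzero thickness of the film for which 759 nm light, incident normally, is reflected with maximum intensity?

126 nm

At the upper boundary (n = 1.0 to n = 1.51) the reflected ray undergoes a half-wave phase shift.
Bottom surface (1.51 → 1.33): reflection off a lower-index medium gives no phase shift.
Net: one phase inversion between the two reflected rays.
For bright reflection here: 2 n t = (m + ½) λ.
Minimum at m = 0: t = λ / (4 n) = 759 / (4 × 1.51) = 126 nm.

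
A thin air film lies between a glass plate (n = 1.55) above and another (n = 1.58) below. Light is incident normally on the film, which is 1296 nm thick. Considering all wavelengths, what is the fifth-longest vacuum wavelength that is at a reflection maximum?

At the upper boundary (n = 1.55 to n = 1.0) the reflected ray undergoes no phase shift.
Ray reflecting at the bottom interface goes from n = 1.0 toward n = 1.58: a half-wave phase shift.
Exactly one π shift → a net half-wave offset.
With one net inversion, constructive interference in reflection requires 2 n t = (m + ½) λ.
λ = 2 n t / (m + ½). The fifth-longest wavelength is m = 4: λ = 2 × 1.0 × 1296 / 4.50 = 576 nm.

576 nm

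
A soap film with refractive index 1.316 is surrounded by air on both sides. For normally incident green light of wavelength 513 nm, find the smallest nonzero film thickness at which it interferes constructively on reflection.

97.5 nm

Ray reflecting at the top interface goes from n = 1.0 toward n = 1.316: a half-wave phase shift.
At the lower boundary (n = 1.316 to n = 1.0) the reflected ray undergoes no phase shift.
Exactly one π shift → a net half-wave offset.
With one net inversion, constructive interference in reflection requires 2 n t = (m + ½) λ.
Minimum at m = 0: t = λ / (4 n) = 513 / (4 × 1.316) = 97.5 nm.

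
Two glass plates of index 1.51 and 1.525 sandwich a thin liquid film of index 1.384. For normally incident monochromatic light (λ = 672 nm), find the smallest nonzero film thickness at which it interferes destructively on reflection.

At the upper boundary (n = 1.51 to n = 1.384) the reflected ray undergoes no phase shift.
Bottom surface (1.384 → 1.525): reflection off a higher-index medium gives a half-wave phase shift.
Exactly one π shift → a net half-wave offset.
For minimum reflection here: 2 n t = m λ.
Minimum nonzero at m = 1: t = λ / (2 n) = 672 / (2 × 1.384) = 243 nm.

243 nm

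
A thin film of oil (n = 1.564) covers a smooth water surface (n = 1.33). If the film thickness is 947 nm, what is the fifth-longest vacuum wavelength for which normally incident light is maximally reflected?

Top surface (1.0 → 1.564): reflection off a higher-index medium gives a half-wave phase shift.
At the lower boundary (n = 1.564 to n = 1.33) the reflected ray undergoes no phase shift.
The two reflections differ by half a wavelength.
For bright reflection here: 2 n t = (m + ½) λ.
λ = 2 n t / (m + ½). The fifth-longest wavelength is m = 4: λ = 2 × 1.564 × 947 / 4.50 = 658 nm.

658 nm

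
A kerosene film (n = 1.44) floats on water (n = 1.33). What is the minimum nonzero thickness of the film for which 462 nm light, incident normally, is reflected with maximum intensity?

Top surface (1.0 → 1.44): reflection off a higher-index medium gives a half-wave phase shift.
Ray reflecting at the bottom interface goes from n = 1.44 toward n = 1.33: no phase shift.
Net: one phase inversion between the two reflected rays.
So the condition for constructive reflection is 2 n t = (m + ½) λ.
Minimum at m = 0: t = λ / (4 n) = 462 / (4 × 1.44) = 80.2 nm.

80.2 nm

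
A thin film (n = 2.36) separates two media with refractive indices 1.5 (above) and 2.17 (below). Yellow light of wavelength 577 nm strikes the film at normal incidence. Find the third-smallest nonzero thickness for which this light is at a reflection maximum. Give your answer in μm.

Ray reflecting at the top interface goes from n = 1.5 toward n = 2.36: a half-wave phase shift.
At the lower boundary (n = 2.36 to n = 2.17) the reflected ray undergoes no phase shift.
The two reflections differ by half a wavelength.
With one net inversion, constructive interference in reflection requires 2 n t = (m + ½) λ.
The third-smallest nonzero thickness corresponds to m = 2: t = (m + ½) λ / (2 n) = 2.50 × 577 / (2 × 2.36) = 306 nm.

0.306 μm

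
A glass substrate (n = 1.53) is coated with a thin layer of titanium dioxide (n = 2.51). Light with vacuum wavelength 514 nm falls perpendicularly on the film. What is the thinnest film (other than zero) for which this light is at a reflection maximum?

Ray reflecting at the top interface goes from n = 1.0 toward n = 2.51: a half-wave phase shift.
Bottom surface (2.51 → 1.53): reflection off a lower-index medium gives no phase shift.
The two reflections differ by half a wavelength.
With one net inversion, constructive interference in reflection requires 2 n t = (m + ½) λ.
Minimum at m = 0: t = λ / (4 n) = 514 / (4 × 2.51) = 51.2 nm.

51.2 nm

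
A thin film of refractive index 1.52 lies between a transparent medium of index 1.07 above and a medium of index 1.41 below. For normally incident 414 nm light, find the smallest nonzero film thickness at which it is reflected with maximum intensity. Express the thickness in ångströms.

Ray reflecting at the top interface goes from n = 1.07 toward n = 1.52: a half-wave phase shift.
Ray reflecting at the bottom interface goes from n = 1.52 toward n = 1.41: no phase shift.
Exactly one π shift → a net half-wave offset.
So the condition for constructive reflection is 2 n t = (m + ½) λ.
Minimum at m = 0: t = λ / (4 n) = 414 / (4 × 1.52) = 68.1 nm.

681 Å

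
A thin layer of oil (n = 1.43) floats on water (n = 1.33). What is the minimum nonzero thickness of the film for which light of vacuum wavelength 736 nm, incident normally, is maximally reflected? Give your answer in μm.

At the upper boundary (n = 1.0 to n = 1.43) the reflected ray undergoes a half-wave phase shift.
At the lower boundary (n = 1.43 to n = 1.33) the reflected ray undergoes no phase shift.
Exactly one π shift → a net half-wave offset.
So the condition for constructive reflection is 2 n t = (m + ½) λ.
Minimum at m = 0: t = λ / (4 n) = 736 / (4 × 1.43) = 129 nm.

0.129 μm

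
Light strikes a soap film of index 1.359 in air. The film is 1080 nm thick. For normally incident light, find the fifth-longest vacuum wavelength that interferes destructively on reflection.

Ray reflecting at the top interface goes from n = 1.0 toward n = 1.359: a half-wave phase shift.
Ray reflecting at the bottom interface goes from n = 1.359 toward n = 1.0: no phase shift.
Net: one phase inversion between the two reflected rays.
With one net inversion, destructive interference in reflection requires 2 n t = m λ.
λ = 2 n t / m. The fifth-longest wavelength is m = 5: λ = 2 × 1.359 × 1080 / 5.00 = 587 nm.

587 nm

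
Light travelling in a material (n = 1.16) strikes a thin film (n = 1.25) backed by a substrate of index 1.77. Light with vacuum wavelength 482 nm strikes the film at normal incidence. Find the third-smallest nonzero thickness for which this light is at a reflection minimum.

Ray reflecting at the top interface goes from n = 1.16 toward n = 1.25: a half-wave phase shift.
At the lower boundary (n = 1.25 to n = 1.77) the reflected ray undergoes a half-wave phase shift.
Zero or two π shifts → no net half-wave offset.
So the condition for destructive reflection is 2 n t = (m + ½) λ.
The third-smallest nonzero thickness corresponds to m = 2: t = (m + ½) λ / (2 n) = 2.50 × 482 / (2 × 1.25) = 482 nm.

482 nm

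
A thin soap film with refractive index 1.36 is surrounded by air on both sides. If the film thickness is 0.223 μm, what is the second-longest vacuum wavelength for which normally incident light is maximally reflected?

At the upper boundary (n = 1.0 to n = 1.36) the reflected ray undergoes a half-wave phase shift.
Ray reflecting at the bottom interface goes from n = 1.36 toward n = 1.0: no phase shift.
The two reflections differ by half a wavelength.
With one net inversion, constructive interference in reflection requires 2 n t = (m + ½) λ.
λ = 2 n t / (m + ½). The second-longest wavelength is m = 1: λ = 2 × 1.36 × 223 / 1.50 = 404 nm.

404 nm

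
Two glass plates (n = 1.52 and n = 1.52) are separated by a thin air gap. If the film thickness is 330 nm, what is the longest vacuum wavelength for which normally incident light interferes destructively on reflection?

Top surface (1.52 → 1.0): reflection off a lower-index medium gives no phase shift.
Bottom surface (1.0 → 1.52): reflection off a higher-index medium gives a half-wave phase shift.
Exactly one π shift → a net half-wave offset.
For minimum reflection here: 2 n t = m λ.
λ = 2 n t / m. The longest wavelength is m = 1: λ = 2 × 1.0 × 330 / 1.00 = 660 nm.

660 nm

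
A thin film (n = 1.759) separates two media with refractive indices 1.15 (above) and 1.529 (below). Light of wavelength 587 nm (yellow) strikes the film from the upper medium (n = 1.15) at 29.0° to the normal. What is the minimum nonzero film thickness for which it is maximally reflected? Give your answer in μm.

Top surface (1.15 → 1.759): reflection off a higher-index medium gives a half-wave phase shift.
Bottom surface (1.759 → 1.529): reflection off a lower-index medium gives no phase shift.
The two reflections differ by half a wavelength.
So the condition for constructive reflection is 2 n t cos θ_r = (m + ½) λ.
Snell's law: 1.15 sin 29.0° = 1.759 sin θ_r → sin θ_r = 0.317, cos θ_r = 0.948.
Minimum at m = 0: t = λ / (4 n cos θ_r) = 587 / (4 × 1.759 × 0.948) = 88.0 nm.

0.0880 μm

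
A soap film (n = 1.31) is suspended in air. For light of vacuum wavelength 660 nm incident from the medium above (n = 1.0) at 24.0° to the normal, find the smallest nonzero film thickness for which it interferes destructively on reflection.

Top surface (1.0 → 1.31): reflection off a higher-index medium gives a half-wave phase shift.
Ray reflecting at the bottom interface goes from n = 1.31 toward n = 1.0: no phase shift.
Net: one phase inversion between the two reflected rays.
So the condition for destructive reflection is 2 n t cos θ_r = m λ.
Snell's law: 1.0 sin 24.0° = 1.31 sin θ_r → sin θ_r = 0.310, cos θ_r = 0.951.
Minimum nonzero at m = 1: t = λ / (2 n cos θ_r) = 660 / (2 × 1.31 × 0.951) = 265 nm.

265 nm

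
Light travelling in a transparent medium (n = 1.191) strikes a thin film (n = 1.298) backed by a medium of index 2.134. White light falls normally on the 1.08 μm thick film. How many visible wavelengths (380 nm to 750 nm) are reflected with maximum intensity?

At the upper boundary (n = 1.191 to n = 1.298) the reflected ray undergoes a half-wave phase shift.
At the lower boundary (n = 1.298 to n = 2.134) the reflected ray undergoes a half-wave phase shift.
Net: no relative phase inversion (both shifts match).
With no net inversion, constructive interference in reflection requires 2 n t = m λ.
λ = 2 n t / m = 2804 / m nm.
m=3: 935 nm (IR); m=4: 701 nm (visible); m=5: 561 nm (visible); m=6: 467 nm (visible); m=7: 401 nm (visible); m=8: 350 nm (UV).

4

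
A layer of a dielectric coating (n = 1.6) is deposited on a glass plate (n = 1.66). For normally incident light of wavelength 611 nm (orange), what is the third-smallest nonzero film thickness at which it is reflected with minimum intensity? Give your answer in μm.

0.477 μm

At the upper boundary (n = 1.0 to n = 1.6) the reflected ray undergoes a half-wave phase shift.
At the lower boundary (n = 1.6 to n = 1.66) the reflected ray undergoes a half-wave phase shift.
Net: no relative phase inversion (both shifts match).
So the condition for destructive reflection is 2 n t = (m + ½) λ.
The third-smallest nonzero thickness corresponds to m = 2: t = (m + ½) λ / (2 n) = 2.50 × 611 / (2 × 1.6) = 477 nm.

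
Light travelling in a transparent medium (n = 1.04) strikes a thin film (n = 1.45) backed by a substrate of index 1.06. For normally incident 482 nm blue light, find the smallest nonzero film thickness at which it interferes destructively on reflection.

At the upper boundary (n = 1.04 to n = 1.45) the reflected ray undergoes a half-wave phase shift.
At the lower boundary (n = 1.45 to n = 1.06) the reflected ray undergoes no phase shift.
The two reflections differ by half a wavelength.
For minimum reflection here: 2 n t = m λ.
Minimum nonzero at m = 1: t = λ / (2 n) = 482 / (2 × 1.45) = 166 nm.

166 nm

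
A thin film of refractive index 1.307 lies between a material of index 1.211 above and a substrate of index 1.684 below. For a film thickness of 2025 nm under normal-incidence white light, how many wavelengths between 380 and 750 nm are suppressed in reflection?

7

Top surface (1.211 → 1.307): reflection off a higher-index medium gives a half-wave phase shift.
At the lower boundary (n = 1.307 to n = 1.684) the reflected ray undergoes a half-wave phase shift.
The two reflections carry the same phase change, so no net offset.
With no net inversion, destructive interference in reflection requires 2 n t = (m + ½) λ.
λ = 2 n t / (m + ½) = 5293 / (m + ½) nm.
m=6: 814 nm (IR); m=7: 706 nm (visible); m=8: 623 nm (visible); m=9: 557 nm (visible); m=10: 504 nm (visible); m=11: 460 nm (visible); m=12: 423 nm (visible); m=13: 392 nm (visible); m=14: 365 nm (UV).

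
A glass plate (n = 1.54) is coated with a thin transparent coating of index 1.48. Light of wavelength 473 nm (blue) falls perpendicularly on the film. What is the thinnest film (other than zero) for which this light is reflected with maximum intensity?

160 nm

Top surface (1.0 → 1.48): reflection off a higher-index medium gives a half-wave phase shift.
At the lower boundary (n = 1.48 to n = 1.54) the reflected ray undergoes a half-wave phase shift.
Zero or two π shifts → no net half-wave offset.
So the condition for constructive reflection is 2 n t = m λ.
Minimum nonzero at m = 1: t = λ / (2 n) = 473 / (2 × 1.48) = 160 nm.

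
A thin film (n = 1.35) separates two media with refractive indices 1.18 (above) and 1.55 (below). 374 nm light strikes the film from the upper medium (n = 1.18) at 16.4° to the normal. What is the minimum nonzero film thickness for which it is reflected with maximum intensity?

143 nm

Ray reflecting at the top interface goes from n = 1.18 toward n = 1.35: a half-wave phase shift.
Bottom surface (1.35 → 1.55): reflection off a higher-index medium gives a half-wave phase shift.
The two reflections carry the same phase change, so no net offset.
With no net inversion, constructive interference in reflection requires 2 n t cos θ_r = m λ.
Snell's law: 1.18 sin 16.4° = 1.35 sin θ_r → sin θ_r = 0.247, cos θ_r = 0.969.
Minimum nonzero at m = 1: t = λ / (2 n cos θ_r) = 374 / (2 × 1.35 × 0.969) = 143 nm.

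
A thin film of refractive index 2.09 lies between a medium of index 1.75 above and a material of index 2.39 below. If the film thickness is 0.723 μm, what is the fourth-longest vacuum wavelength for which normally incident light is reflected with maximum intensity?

Ray reflecting at the top interface goes from n = 1.75 toward n = 2.09: a half-wave phase shift.
Ray reflecting at the bottom interface goes from n = 2.09 toward n = 2.39: a half-wave phase shift.
The two reflections carry the same phase change, so no net offset.
For bright reflection here: 2 n t = m λ.
λ = 2 n t / m. The fourth-longest wavelength is m = 4: λ = 2 × 2.09 × 723 / 4.00 = 756 nm.

756 nm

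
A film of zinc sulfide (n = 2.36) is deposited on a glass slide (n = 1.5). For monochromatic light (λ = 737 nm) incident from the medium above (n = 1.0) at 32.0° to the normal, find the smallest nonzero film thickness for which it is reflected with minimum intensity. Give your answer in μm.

Ray reflecting at the top interface goes from n = 1.0 toward n = 2.36: a half-wave phase shift.
At the lower boundary (n = 2.36 to n = 1.5) the reflected ray undergoes no phase shift.
Net: one phase inversion between the two reflected rays.
So the condition for destructive reflection is 2 n t cos θ_r = m λ.
Snell's law: 1.0 sin 32.0° = 2.36 sin θ_r → sin θ_r = 0.225, cos θ_r = 0.974.
Minimum nonzero at m = 1: t = λ / (2 n cos θ_r) = 737 / (2 × 2.36 × 0.974) = 160 nm.

0.160 μm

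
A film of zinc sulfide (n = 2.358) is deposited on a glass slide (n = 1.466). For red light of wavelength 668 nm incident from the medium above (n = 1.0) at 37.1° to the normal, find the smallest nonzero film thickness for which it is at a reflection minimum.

Ray reflecting at the top interface goes from n = 1.0 toward n = 2.358: a half-wave phase shift.
Bottom surface (2.358 → 1.466): reflection off a lower-index medium gives no phase shift.
Exactly one π shift → a net half-wave offset.
With one net inversion, destructive interference in reflection requires 2 n t cos θ_r = m λ.
Snell's law: 1.0 sin 37.1° = 2.358 sin θ_r → sin θ_r = 0.256, cos θ_r = 0.967.
Minimum nonzero at m = 1: t = λ / (2 n cos θ_r) = 668 / (2 × 2.358 × 0.967) = 147 nm.

147 nm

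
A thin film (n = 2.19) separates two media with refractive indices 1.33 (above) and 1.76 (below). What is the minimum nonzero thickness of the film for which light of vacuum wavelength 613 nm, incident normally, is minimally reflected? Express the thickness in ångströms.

1400 Å

Ray reflecting at the top interface goes from n = 1.33 toward n = 2.19: a half-wave phase shift.
Bottom surface (2.19 → 1.76): reflection off a lower-index medium gives no phase shift.
The two reflections differ by half a wavelength.
With one net inversion, destructive interference in reflection requires 2 n t = m λ.
Minimum nonzero at m = 1: t = λ / (2 n) = 613 / (2 × 2.19) = 140 nm.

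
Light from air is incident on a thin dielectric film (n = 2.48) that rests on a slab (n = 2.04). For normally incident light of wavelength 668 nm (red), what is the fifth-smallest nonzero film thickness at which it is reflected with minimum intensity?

673 nm

Top surface (1.0 → 2.48): reflection off a higher-index medium gives a half-wave phase shift.
Bottom surface (2.48 → 2.04): reflection off a lower-index medium gives no phase shift.
Exactly one π shift → a net half-wave offset.
For weak reflection here: 2 n t = m λ.
The fifth-smallest nonzero thickness corresponds to m = 5: t = m λ / (2 n) = 5.00 × 668 / (2 × 2.48) = 673 nm.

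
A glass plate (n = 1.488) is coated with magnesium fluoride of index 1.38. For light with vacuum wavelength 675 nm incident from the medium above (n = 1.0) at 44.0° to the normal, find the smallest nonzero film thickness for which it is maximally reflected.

At the upper boundary (n = 1.0 to n = 1.38) the reflected ray undergoes a half-wave phase shift.
At the lower boundary (n = 1.38 to n = 1.488) the reflected ray undergoes a half-wave phase shift.
Net: no relative phase inversion (both shifts match).
With no net inversion, constructive interference in reflection requires 2 n t cos θ_r = m λ.
Snell's law: 1.0 sin 44.0° = 1.38 sin θ_r → sin θ_r = 0.503, cos θ_r = 0.864.
Minimum nonzero at m = 1: t = λ / (2 n cos θ_r) = 675 / (2 × 1.38 × 0.864) = 283 nm.

283 nm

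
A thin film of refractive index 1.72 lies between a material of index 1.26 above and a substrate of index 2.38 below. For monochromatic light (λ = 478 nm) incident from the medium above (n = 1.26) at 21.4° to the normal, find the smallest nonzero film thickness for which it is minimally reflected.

72.1 nm

Ray reflecting at the top interface goes from n = 1.26 toward n = 1.72: a half-wave phase shift.
Bottom surface (1.72 → 2.38): reflection off a higher-index medium gives a half-wave phase shift.
The two reflections carry the same phase change, so no net offset.
So the condition for destructive reflection is 2 n t cos θ_r = (m + ½) λ.
Snell's law: 1.26 sin 21.4° = 1.72 sin θ_r → sin θ_r = 0.267, cos θ_r = 0.964.
Minimum at m = 0: t = λ / (4 n cos θ_r) = 478 / (4 × 1.72 × 0.964) = 72.1 nm.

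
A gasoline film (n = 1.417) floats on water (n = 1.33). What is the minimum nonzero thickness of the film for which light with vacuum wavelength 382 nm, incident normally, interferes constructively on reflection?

Ray reflecting at the top interface goes from n = 1.0 toward n = 1.417: a half-wave phase shift.
At the lower boundary (n = 1.417 to n = 1.33) the reflected ray undergoes no phase shift.
Exactly one π shift → a net half-wave offset.
So the condition for constructive reflection is 2 n t = (m + ½) λ.
Minimum at m = 0: t = λ / (4 n) = 382 / (4 × 1.417) = 67.4 nm.

67.4 nm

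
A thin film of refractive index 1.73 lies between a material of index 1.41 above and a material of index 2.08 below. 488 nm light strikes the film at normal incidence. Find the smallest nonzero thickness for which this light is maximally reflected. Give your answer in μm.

At the upper boundary (n = 1.41 to n = 1.73) the reflected ray undergoes a half-wave phase shift.
Ray reflecting at the bottom interface goes from n = 1.73 toward n = 2.08: a half-wave phase shift.
Zero or two π shifts → no net half-wave offset.
With no net inversion, constructive interference in reflection requires 2 n t = m λ.
The smallest nonzero thickness corresponds to m = 1: t = m λ / (2 n) = 1.00 × 488 / (2 × 1.73) = 141 nm.

0.141 μm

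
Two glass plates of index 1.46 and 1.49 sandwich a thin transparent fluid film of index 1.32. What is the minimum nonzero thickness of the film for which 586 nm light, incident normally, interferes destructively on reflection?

222 nm

Ray reflecting at the top interface goes from n = 1.46 toward n = 1.32: no phase shift.
Bottom surface (1.32 → 1.49): reflection off a higher-index medium gives a half-wave phase shift.
Exactly one π shift → a net half-wave offset.
With one net inversion, destructive interference in reflection requires 2 n t = m λ.
Minimum nonzero at m = 1: t = λ / (2 n) = 586 / (2 × 1.32) = 222 nm.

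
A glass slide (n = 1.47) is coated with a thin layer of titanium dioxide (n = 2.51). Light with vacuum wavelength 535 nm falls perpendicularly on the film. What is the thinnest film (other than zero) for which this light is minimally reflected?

107 nm

At the upper boundary (n = 1.0 to n = 2.51) the reflected ray undergoes a half-wave phase shift.
Ray reflecting at the bottom interface goes from n = 2.51 toward n = 1.47: no phase shift.
The two reflections differ by half a wavelength.
With one net inversion, destructive interference in reflection requires 2 n t = m λ.
Minimum nonzero at m = 1: t = λ / (2 n) = 535 / (2 × 2.51) = 107 nm.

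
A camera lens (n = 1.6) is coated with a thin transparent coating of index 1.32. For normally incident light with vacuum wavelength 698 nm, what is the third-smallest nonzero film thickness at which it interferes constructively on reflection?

793 nm

At the upper boundary (n = 1.0 to n = 1.32) the reflected ray undergoes a half-wave phase shift.
Ray reflecting at the bottom interface goes from n = 1.32 toward n = 1.6: a half-wave phase shift.
The two reflections carry the same phase change, so no net offset.
So the condition for constructive reflection is 2 n t = m λ.
The third-smallest nonzero thickness corresponds to m = 3: t = m λ / (2 n) = 3.00 × 698 / (2 × 1.32) = 793 nm.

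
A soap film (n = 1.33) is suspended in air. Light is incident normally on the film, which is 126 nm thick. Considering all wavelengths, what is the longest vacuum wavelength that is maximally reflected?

Ray reflecting at the top interface goes from n = 1.0 toward n = 1.33: a half-wave phase shift.
Bottom surface (1.33 → 1.0): reflection off a lower-index medium gives no phase shift.
Exactly one π shift → a net half-wave offset.
With one net inversion, constructive interference in reflection requires 2 n t = (m + ½) λ.
λ = 2 n t / (m + ½). The longest wavelength is m = 0: λ = 2 × 1.33 × 126 / 0.500 = 670 nm.

670 nm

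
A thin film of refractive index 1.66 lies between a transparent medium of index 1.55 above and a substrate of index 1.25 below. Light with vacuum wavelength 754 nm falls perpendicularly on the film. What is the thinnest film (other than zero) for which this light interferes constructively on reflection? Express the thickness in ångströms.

Top surface (1.55 → 1.66): reflection off a higher-index medium gives a half-wave phase shift.
Ray reflecting at the bottom interface goes from n = 1.66 toward n = 1.25: no phase shift.
Net: one phase inversion between the two reflected rays.
So the condition for constructive reflection is 2 n t = (m + ½) λ.
Minimum at m = 0: t = λ / (4 n) = 754 / (4 × 1.66) = 114 nm.

1136 Å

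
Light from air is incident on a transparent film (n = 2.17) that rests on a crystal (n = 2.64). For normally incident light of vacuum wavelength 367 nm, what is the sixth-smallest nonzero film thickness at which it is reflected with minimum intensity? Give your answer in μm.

0.465 μm

At the upper boundary (n = 1.0 to n = 2.17) the reflected ray undergoes a half-wave phase shift.
Ray reflecting at the bottom interface goes from n = 2.17 toward n = 2.64: a half-wave phase shift.
Zero or two π shifts → no net half-wave offset.
For dark reflection here: 2 n t = (m + ½) λ.
The sixth-smallest nonzero thickness corresponds to m = 5: t = (m + ½) λ / (2 n) = 5.50 × 367 / (2 × 2.17) = 465 nm.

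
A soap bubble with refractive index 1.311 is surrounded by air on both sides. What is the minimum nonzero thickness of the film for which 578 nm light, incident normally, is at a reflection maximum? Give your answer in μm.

Top surface (1.0 → 1.311): reflection off a higher-index medium gives a half-wave phase shift.
At the lower boundary (n = 1.311 to n = 1.0) the reflected ray undergoes no phase shift.
Net: one phase inversion between the two reflected rays.
With one net inversion, constructive interference in reflection requires 2 n t = (m + ½) λ.
Minimum at m = 0: t = λ / (4 n) = 578 / (4 × 1.311) = 110 nm.

0.110 μm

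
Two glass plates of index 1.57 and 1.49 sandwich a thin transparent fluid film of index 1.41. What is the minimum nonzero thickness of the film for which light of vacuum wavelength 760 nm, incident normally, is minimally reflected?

270 nm

At the upper boundary (n = 1.57 to n = 1.41) the reflected ray undergoes no phase shift.
Bottom surface (1.41 → 1.49): reflection off a higher-index medium gives a half-wave phase shift.
The two reflections differ by half a wavelength.
With one net inversion, destructive interference in reflection requires 2 n t = m λ.
Minimum nonzero at m = 1: t = λ / (2 n) = 760 / (2 × 1.41) = 270 nm.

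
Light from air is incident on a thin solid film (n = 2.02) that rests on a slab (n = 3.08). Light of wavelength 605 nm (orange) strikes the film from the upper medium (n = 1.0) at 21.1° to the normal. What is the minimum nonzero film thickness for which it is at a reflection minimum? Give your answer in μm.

At the upper boundary (n = 1.0 to n = 2.02) the reflected ray undergoes a half-wave phase shift.
At the lower boundary (n = 2.02 to n = 3.08) the reflected ray undergoes a half-wave phase shift.
Net: no relative phase inversion (both shifts match).
So the condition for destructive reflection is 2 n t cos θ_r = (m + ½) λ.
Snell's law: 1.0 sin 21.1° = 2.02 sin θ_r → sin θ_r = 0.178, cos θ_r = 0.984.
Minimum at m = 0: t = λ / (4 n cos θ_r) = 605 / (4 × 2.02 × 0.984) = 76.1 nm.

0.0761 μm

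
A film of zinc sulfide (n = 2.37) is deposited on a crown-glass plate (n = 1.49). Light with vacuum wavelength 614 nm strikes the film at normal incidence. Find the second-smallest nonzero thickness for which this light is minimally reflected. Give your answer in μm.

Top surface (1.0 → 2.37): reflection off a higher-index medium gives a half-wave phase shift.
Bottom surface (2.37 → 1.49): reflection off a lower-index medium gives no phase shift.
Net: one phase inversion between the two reflected rays.
For minimum reflection here: 2 n t = m λ.
The second-smallest nonzero thickness corresponds to m = 2: t = m λ / (2 n) = 2.00 × 614 / (2 × 2.37) = 259 nm.

0.259 μm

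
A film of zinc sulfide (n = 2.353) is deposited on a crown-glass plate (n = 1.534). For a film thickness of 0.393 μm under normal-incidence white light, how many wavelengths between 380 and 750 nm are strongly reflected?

3

Ray reflecting at the top interface goes from n = 1.0 toward n = 2.353: a half-wave phase shift.
Ray reflecting at the bottom interface goes from n = 2.353 toward n = 1.534: no phase shift.
The two reflections differ by half a wavelength.
For maximum reflection here: 2 n t = (m + ½) λ.
λ = 2 n t / (m + ½) = 1849 / (m + ½) nm.
m=1: 1233 nm (IR); m=2: 740 nm (visible); m=3: 528 nm (visible); m=4: 411 nm (visible); m=5: 336 nm (UV).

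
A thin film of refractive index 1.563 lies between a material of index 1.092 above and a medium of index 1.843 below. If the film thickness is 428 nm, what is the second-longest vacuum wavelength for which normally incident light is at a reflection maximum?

669 nm

Top surface (1.092 → 1.563): reflection off a higher-index medium gives a half-wave phase shift.
Bottom surface (1.563 → 1.843): reflection off a higher-index medium gives a half-wave phase shift.
Net: no relative phase inversion (both shifts match).
So the condition for constructive reflection is 2 n t = m λ.
λ = 2 n t / m. The second-longest wavelength is m = 2: λ = 2 × 1.563 × 428 / 2.00 = 669 nm.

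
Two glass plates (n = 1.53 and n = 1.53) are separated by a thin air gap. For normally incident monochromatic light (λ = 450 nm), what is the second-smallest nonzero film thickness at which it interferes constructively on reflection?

338 nm

Top surface (1.53 → 1.0): reflection off a lower-index medium gives no phase shift.
Bottom surface (1.0 → 1.53): reflection off a higher-index medium gives a half-wave phase shift.
The two reflections differ by half a wavelength.
So the condition for constructive reflection is 2 n t = (m + ½) λ.
The second-smallest nonzero thickness corresponds to m = 1: t = (m + ½) λ / (2 n) = 1.50 × 450 / (2 × 1.0) = 338 nm.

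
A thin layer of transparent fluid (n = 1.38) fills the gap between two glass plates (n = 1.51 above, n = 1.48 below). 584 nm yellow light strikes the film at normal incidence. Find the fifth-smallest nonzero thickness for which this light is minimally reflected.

Top surface (1.51 → 1.38): reflection off a lower-index medium gives no phase shift.
Ray reflecting at the bottom interface goes from n = 1.38 toward n = 1.48: a half-wave phase shift.
The two reflections differ by half a wavelength.
For dark reflection here: 2 n t = m λ.
The fifth-smallest nonzero thickness corresponds to m = 5: t = m λ / (2 n) = 5.00 × 584 / (2 × 1.38) = 1058 nm.

1058 nm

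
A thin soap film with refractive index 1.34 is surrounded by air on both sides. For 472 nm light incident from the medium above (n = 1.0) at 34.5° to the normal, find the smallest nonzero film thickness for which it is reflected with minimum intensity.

Top surface (1.0 → 1.34): reflection off a higher-index medium gives a half-wave phase shift.
Ray reflecting at the bottom interface goes from n = 1.34 toward n = 1.0: no phase shift.
Exactly one π shift → a net half-wave offset.
With one net inversion, destructive interference in reflection requires 2 n t cos θ_r = m λ.
Snell's law: 1.0 sin 34.5° = 1.34 sin θ_r → sin θ_r = 0.423, cos θ_r = 0.906.
Minimum nonzero at m = 1: t = λ / (2 n cos θ_r) = 472 / (2 × 1.34 × 0.906) = 194 nm.

194 nm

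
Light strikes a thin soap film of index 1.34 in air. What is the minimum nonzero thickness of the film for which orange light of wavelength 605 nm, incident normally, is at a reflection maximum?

113 nm

Ray reflecting at the top interface goes from n = 1.0 toward n = 1.34: a half-wave phase shift.
At the lower boundary (n = 1.34 to n = 1.0) the reflected ray undergoes no phase shift.
The two reflections differ by half a wavelength.
With one net inversion, constructive interference in reflection requires 2 n t = (m + ½) λ.
Minimum at m = 0: t = λ / (4 n) = 605 / (4 × 1.34) = 113 nm.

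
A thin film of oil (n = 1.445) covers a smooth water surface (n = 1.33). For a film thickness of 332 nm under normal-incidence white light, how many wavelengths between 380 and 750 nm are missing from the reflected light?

1

Top surface (1.0 → 1.445): reflection off a higher-index medium gives a half-wave phase shift.
Ray reflecting at the bottom interface goes from n = 1.445 toward n = 1.33: no phase shift.
Net: one phase inversion between the two reflected rays.
For dark reflection here: 2 n t = m λ.
λ = 2 n t / m = 959 / m nm.
m=1: 959 nm (IR); m=2: 480 nm (visible); m=3: 320 nm (UV).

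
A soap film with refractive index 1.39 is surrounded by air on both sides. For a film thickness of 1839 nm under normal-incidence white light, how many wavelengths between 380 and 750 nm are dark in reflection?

7

Ray reflecting at the top interface goes from n = 1.0 toward n = 1.39: a half-wave phase shift.
At the lower boundary (n = 1.39 to n = 1.0) the reflected ray undergoes no phase shift.
Exactly one π shift → a net half-wave offset.
So the condition for destructive reflection is 2 n t = m λ.
λ = 2 n t / m = 5112 / m nm.
m=6: 852 nm (IR); m=7: 730 nm (visible); m=8: 639 nm (visible); m=9: 568 nm (visible); m=10: 511 nm (visible); m=11: 465 nm (visible); m=12: 426 nm (visible); m=13: 393 nm (visible); m=14: 365 nm (UV).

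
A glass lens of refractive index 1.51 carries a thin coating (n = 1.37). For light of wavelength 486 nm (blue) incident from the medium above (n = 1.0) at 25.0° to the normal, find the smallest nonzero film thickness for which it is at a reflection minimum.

Top surface (1.0 → 1.37): reflection off a higher-index medium gives a half-wave phase shift.
Bottom surface (1.37 → 1.51): reflection off a higher-index medium gives a half-wave phase shift.
Zero or two π shifts → no net half-wave offset.
For dark reflection here: 2 n t cos θ_r = (m + ½) λ.
Snell's law: 1.0 sin 25.0° = 1.37 sin θ_r → sin θ_r = 0.308, cos θ_r = 0.951.
Minimum at m = 0: t = λ / (4 n cos θ_r) = 486 / (4 × 1.37 × 0.951) = 93.2 nm.

93.2 nm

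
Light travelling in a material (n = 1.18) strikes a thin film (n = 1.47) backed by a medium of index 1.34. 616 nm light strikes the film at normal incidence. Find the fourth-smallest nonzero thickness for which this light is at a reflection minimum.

838 nm

At the upper boundary (n = 1.18 to n = 1.47) the reflected ray undergoes a half-wave phase shift.
Bottom surface (1.47 → 1.34): reflection off a lower-index medium gives no phase shift.
The two reflections differ by half a wavelength.
For minimum reflection here: 2 n t = m λ.
The fourth-smallest nonzero thickness corresponds to m = 4: t = m λ / (2 n) = 4.00 × 616 / (2 × 1.47) = 838 nm.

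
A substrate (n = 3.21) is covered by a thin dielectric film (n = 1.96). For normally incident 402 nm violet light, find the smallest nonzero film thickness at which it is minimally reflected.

51.3 nm

Ray reflecting at the top interface goes from n = 1.0 toward n = 1.96: a half-wave phase shift.
Bottom surface (1.96 → 3.21): reflection off a higher-index medium gives a half-wave phase shift.
The two reflections carry the same phase change, so no net offset.
So the condition for destructive reflection is 2 n t = (m + ½) λ.
Minimum at m = 0: t = λ / (4 n) = 402 / (4 × 1.96) = 51.3 nm.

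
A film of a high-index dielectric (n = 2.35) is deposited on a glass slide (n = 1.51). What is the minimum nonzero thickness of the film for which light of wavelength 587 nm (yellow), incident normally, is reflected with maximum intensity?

Ray reflecting at the top interface goes from n = 1.0 toward n = 2.35: a half-wave phase shift.
Ray reflecting at the bottom interface goes from n = 2.35 toward n = 1.51: no phase shift.
The two reflections differ by half a wavelength.
For strong reflection here: 2 n t = (m + ½) λ.
Minimum at m = 0: t = λ / (4 n) = 587 / (4 × 2.35) = 62.4 nm.

62.4 nm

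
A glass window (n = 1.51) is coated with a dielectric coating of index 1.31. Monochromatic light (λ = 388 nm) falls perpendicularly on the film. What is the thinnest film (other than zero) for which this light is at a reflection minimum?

Top surface (1.0 → 1.31): reflection off a higher-index medium gives a half-wave phase shift.
At the lower boundary (n = 1.31 to n = 1.51) the reflected ray undergoes a half-wave phase shift.
The two reflections carry the same phase change, so no net offset.
For minimum reflection here: 2 n t = (m + ½) λ.
Minimum at m = 0: t = λ / (4 n) = 388 / (4 × 1.31) = 74.0 nm.

74.0 nm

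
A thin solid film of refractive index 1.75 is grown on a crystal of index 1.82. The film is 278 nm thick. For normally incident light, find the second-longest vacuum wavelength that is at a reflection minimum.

649 nm

Top surface (1.0 → 1.75): reflection off a higher-index medium gives a half-wave phase shift.
Bottom surface (1.75 → 1.82): reflection off a higher-index medium gives a half-wave phase shift.
Net: no relative phase inversion (both shifts match).
For minimum reflection here: 2 n t = (m + ½) λ.
λ = 2 n t / (m + ½). The second-longest wavelength is m = 1: λ = 2 × 1.75 × 278 / 1.50 = 649 nm.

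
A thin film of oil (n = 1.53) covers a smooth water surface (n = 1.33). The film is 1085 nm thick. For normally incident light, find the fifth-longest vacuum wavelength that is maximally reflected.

738 nm

Top surface (1.0 → 1.53): reflection off a higher-index medium gives a half-wave phase shift.
Ray reflecting at the bottom interface goes from n = 1.53 toward n = 1.33: no phase shift.
The two reflections differ by half a wavelength.
So the condition for constructive reflection is 2 n t = (m + ½) λ.
λ = 2 n t / (m + ½). The fifth-longest wavelength is m = 4: λ = 2 × 1.53 × 1085 / 4.50 = 738 nm.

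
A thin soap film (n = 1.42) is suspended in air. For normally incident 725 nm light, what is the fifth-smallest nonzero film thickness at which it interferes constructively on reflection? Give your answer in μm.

Top surface (1.0 → 1.42): reflection off a higher-index medium gives a half-wave phase shift.
At the lower boundary (n = 1.42 to n = 1.0) the reflected ray undergoes no phase shift.
Exactly one π shift → a net half-wave offset.
With one net inversion, constructive interference in reflection requires 2 n t = (m + ½) λ.
The fifth-smallest nonzero thickness corresponds to m = 4: t = (m + ½) λ / (2 n) = 4.50 × 725 / (2 × 1.42) = 1149 nm.

1.15 μm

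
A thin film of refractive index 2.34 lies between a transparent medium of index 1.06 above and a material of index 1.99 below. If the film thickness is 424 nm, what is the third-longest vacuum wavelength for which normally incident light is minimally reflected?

Ray reflecting at the top interface goes from n = 1.06 toward n = 2.34: a half-wave phase shift.
Bottom surface (2.34 → 1.99): reflection off a lower-index medium gives no phase shift.
Exactly one π shift → a net half-wave offset.
So the condition for destructive reflection is 2 n t = m λ.
λ = 2 n t / m. The third-longest wavelength is m = 3: λ = 2 × 2.34 × 424 / 3.00 = 661 nm.

661 nm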